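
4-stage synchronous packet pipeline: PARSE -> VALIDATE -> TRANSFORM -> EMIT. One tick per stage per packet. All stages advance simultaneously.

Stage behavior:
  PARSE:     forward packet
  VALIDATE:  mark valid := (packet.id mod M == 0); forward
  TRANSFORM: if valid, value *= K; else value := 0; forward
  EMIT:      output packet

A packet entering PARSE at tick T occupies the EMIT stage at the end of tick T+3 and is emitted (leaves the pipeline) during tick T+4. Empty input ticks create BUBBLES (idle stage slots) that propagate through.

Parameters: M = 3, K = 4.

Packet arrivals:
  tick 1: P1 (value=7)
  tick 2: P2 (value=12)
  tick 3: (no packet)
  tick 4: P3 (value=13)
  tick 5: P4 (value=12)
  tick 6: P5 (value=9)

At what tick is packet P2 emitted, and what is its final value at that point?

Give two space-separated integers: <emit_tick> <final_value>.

Answer: 6 0

Derivation:
Tick 1: [PARSE:P1(v=7,ok=F), VALIDATE:-, TRANSFORM:-, EMIT:-] out:-; in:P1
Tick 2: [PARSE:P2(v=12,ok=F), VALIDATE:P1(v=7,ok=F), TRANSFORM:-, EMIT:-] out:-; in:P2
Tick 3: [PARSE:-, VALIDATE:P2(v=12,ok=F), TRANSFORM:P1(v=0,ok=F), EMIT:-] out:-; in:-
Tick 4: [PARSE:P3(v=13,ok=F), VALIDATE:-, TRANSFORM:P2(v=0,ok=F), EMIT:P1(v=0,ok=F)] out:-; in:P3
Tick 5: [PARSE:P4(v=12,ok=F), VALIDATE:P3(v=13,ok=T), TRANSFORM:-, EMIT:P2(v=0,ok=F)] out:P1(v=0); in:P4
Tick 6: [PARSE:P5(v=9,ok=F), VALIDATE:P4(v=12,ok=F), TRANSFORM:P3(v=52,ok=T), EMIT:-] out:P2(v=0); in:P5
Tick 7: [PARSE:-, VALIDATE:P5(v=9,ok=F), TRANSFORM:P4(v=0,ok=F), EMIT:P3(v=52,ok=T)] out:-; in:-
Tick 8: [PARSE:-, VALIDATE:-, TRANSFORM:P5(v=0,ok=F), EMIT:P4(v=0,ok=F)] out:P3(v=52); in:-
Tick 9: [PARSE:-, VALIDATE:-, TRANSFORM:-, EMIT:P5(v=0,ok=F)] out:P4(v=0); in:-
Tick 10: [PARSE:-, VALIDATE:-, TRANSFORM:-, EMIT:-] out:P5(v=0); in:-
P2: arrives tick 2, valid=False (id=2, id%3=2), emit tick 6, final value 0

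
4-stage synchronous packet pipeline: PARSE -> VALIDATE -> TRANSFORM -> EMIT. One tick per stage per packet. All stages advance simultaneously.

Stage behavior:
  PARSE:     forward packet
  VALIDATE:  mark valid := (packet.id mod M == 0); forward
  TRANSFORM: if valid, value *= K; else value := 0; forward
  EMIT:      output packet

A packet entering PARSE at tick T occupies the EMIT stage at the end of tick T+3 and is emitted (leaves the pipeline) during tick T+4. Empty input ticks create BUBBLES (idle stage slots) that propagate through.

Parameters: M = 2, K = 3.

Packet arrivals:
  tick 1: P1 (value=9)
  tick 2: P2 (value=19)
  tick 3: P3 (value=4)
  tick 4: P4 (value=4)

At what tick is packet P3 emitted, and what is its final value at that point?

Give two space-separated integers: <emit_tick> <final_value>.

Answer: 7 0

Derivation:
Tick 1: [PARSE:P1(v=9,ok=F), VALIDATE:-, TRANSFORM:-, EMIT:-] out:-; in:P1
Tick 2: [PARSE:P2(v=19,ok=F), VALIDATE:P1(v=9,ok=F), TRANSFORM:-, EMIT:-] out:-; in:P2
Tick 3: [PARSE:P3(v=4,ok=F), VALIDATE:P2(v=19,ok=T), TRANSFORM:P1(v=0,ok=F), EMIT:-] out:-; in:P3
Tick 4: [PARSE:P4(v=4,ok=F), VALIDATE:P3(v=4,ok=F), TRANSFORM:P2(v=57,ok=T), EMIT:P1(v=0,ok=F)] out:-; in:P4
Tick 5: [PARSE:-, VALIDATE:P4(v=4,ok=T), TRANSFORM:P3(v=0,ok=F), EMIT:P2(v=57,ok=T)] out:P1(v=0); in:-
Tick 6: [PARSE:-, VALIDATE:-, TRANSFORM:P4(v=12,ok=T), EMIT:P3(v=0,ok=F)] out:P2(v=57); in:-
Tick 7: [PARSE:-, VALIDATE:-, TRANSFORM:-, EMIT:P4(v=12,ok=T)] out:P3(v=0); in:-
Tick 8: [PARSE:-, VALIDATE:-, TRANSFORM:-, EMIT:-] out:P4(v=12); in:-
P3: arrives tick 3, valid=False (id=3, id%2=1), emit tick 7, final value 0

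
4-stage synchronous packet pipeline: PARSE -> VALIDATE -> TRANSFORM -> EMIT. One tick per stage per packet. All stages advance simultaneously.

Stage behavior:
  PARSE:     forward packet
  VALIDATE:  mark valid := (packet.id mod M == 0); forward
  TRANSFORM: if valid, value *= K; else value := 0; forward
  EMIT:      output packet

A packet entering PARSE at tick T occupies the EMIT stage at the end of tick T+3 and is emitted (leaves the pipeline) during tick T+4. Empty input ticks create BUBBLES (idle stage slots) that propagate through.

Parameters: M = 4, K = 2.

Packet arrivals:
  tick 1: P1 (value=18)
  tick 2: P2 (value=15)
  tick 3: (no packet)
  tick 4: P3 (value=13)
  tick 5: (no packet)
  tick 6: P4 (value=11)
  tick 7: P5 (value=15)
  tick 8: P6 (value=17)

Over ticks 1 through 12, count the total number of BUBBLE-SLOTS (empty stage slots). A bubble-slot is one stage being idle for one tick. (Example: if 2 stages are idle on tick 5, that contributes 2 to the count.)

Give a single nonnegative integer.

Tick 1: [PARSE:P1(v=18,ok=F), VALIDATE:-, TRANSFORM:-, EMIT:-] out:-; bubbles=3
Tick 2: [PARSE:P2(v=15,ok=F), VALIDATE:P1(v=18,ok=F), TRANSFORM:-, EMIT:-] out:-; bubbles=2
Tick 3: [PARSE:-, VALIDATE:P2(v=15,ok=F), TRANSFORM:P1(v=0,ok=F), EMIT:-] out:-; bubbles=2
Tick 4: [PARSE:P3(v=13,ok=F), VALIDATE:-, TRANSFORM:P2(v=0,ok=F), EMIT:P1(v=0,ok=F)] out:-; bubbles=1
Tick 5: [PARSE:-, VALIDATE:P3(v=13,ok=F), TRANSFORM:-, EMIT:P2(v=0,ok=F)] out:P1(v=0); bubbles=2
Tick 6: [PARSE:P4(v=11,ok=F), VALIDATE:-, TRANSFORM:P3(v=0,ok=F), EMIT:-] out:P2(v=0); bubbles=2
Tick 7: [PARSE:P5(v=15,ok=F), VALIDATE:P4(v=11,ok=T), TRANSFORM:-, EMIT:P3(v=0,ok=F)] out:-; bubbles=1
Tick 8: [PARSE:P6(v=17,ok=F), VALIDATE:P5(v=15,ok=F), TRANSFORM:P4(v=22,ok=T), EMIT:-] out:P3(v=0); bubbles=1
Tick 9: [PARSE:-, VALIDATE:P6(v=17,ok=F), TRANSFORM:P5(v=0,ok=F), EMIT:P4(v=22,ok=T)] out:-; bubbles=1
Tick 10: [PARSE:-, VALIDATE:-, TRANSFORM:P6(v=0,ok=F), EMIT:P5(v=0,ok=F)] out:P4(v=22); bubbles=2
Tick 11: [PARSE:-, VALIDATE:-, TRANSFORM:-, EMIT:P6(v=0,ok=F)] out:P5(v=0); bubbles=3
Tick 12: [PARSE:-, VALIDATE:-, TRANSFORM:-, EMIT:-] out:P6(v=0); bubbles=4
Total bubble-slots: 24

Answer: 24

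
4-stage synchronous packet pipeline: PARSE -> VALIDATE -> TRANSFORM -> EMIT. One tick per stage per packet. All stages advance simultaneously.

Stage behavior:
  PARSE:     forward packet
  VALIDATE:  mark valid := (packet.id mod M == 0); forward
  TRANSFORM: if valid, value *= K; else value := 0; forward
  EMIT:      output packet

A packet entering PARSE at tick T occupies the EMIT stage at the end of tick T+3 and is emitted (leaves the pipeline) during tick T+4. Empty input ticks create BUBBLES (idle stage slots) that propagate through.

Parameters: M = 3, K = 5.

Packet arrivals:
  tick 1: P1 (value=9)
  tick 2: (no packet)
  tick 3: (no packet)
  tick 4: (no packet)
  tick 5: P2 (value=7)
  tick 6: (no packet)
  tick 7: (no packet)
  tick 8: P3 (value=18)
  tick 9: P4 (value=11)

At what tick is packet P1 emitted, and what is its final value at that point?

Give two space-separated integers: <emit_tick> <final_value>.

Answer: 5 0

Derivation:
Tick 1: [PARSE:P1(v=9,ok=F), VALIDATE:-, TRANSFORM:-, EMIT:-] out:-; in:P1
Tick 2: [PARSE:-, VALIDATE:P1(v=9,ok=F), TRANSFORM:-, EMIT:-] out:-; in:-
Tick 3: [PARSE:-, VALIDATE:-, TRANSFORM:P1(v=0,ok=F), EMIT:-] out:-; in:-
Tick 4: [PARSE:-, VALIDATE:-, TRANSFORM:-, EMIT:P1(v=0,ok=F)] out:-; in:-
Tick 5: [PARSE:P2(v=7,ok=F), VALIDATE:-, TRANSFORM:-, EMIT:-] out:P1(v=0); in:P2
Tick 6: [PARSE:-, VALIDATE:P2(v=7,ok=F), TRANSFORM:-, EMIT:-] out:-; in:-
Tick 7: [PARSE:-, VALIDATE:-, TRANSFORM:P2(v=0,ok=F), EMIT:-] out:-; in:-
Tick 8: [PARSE:P3(v=18,ok=F), VALIDATE:-, TRANSFORM:-, EMIT:P2(v=0,ok=F)] out:-; in:P3
Tick 9: [PARSE:P4(v=11,ok=F), VALIDATE:P3(v=18,ok=T), TRANSFORM:-, EMIT:-] out:P2(v=0); in:P4
Tick 10: [PARSE:-, VALIDATE:P4(v=11,ok=F), TRANSFORM:P3(v=90,ok=T), EMIT:-] out:-; in:-
Tick 11: [PARSE:-, VALIDATE:-, TRANSFORM:P4(v=0,ok=F), EMIT:P3(v=90,ok=T)] out:-; in:-
Tick 12: [PARSE:-, VALIDATE:-, TRANSFORM:-, EMIT:P4(v=0,ok=F)] out:P3(v=90); in:-
Tick 13: [PARSE:-, VALIDATE:-, TRANSFORM:-, EMIT:-] out:P4(v=0); in:-
P1: arrives tick 1, valid=False (id=1, id%3=1), emit tick 5, final value 0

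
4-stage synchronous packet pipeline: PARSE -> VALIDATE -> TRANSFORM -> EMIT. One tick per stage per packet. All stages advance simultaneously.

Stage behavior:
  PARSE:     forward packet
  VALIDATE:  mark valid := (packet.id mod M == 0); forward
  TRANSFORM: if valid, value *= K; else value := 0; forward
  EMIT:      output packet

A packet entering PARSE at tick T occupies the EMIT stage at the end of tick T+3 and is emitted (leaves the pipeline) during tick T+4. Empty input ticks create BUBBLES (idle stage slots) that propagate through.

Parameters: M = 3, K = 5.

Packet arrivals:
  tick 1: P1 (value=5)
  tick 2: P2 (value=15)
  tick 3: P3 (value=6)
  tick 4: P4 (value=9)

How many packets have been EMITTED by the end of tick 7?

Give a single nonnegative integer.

Tick 1: [PARSE:P1(v=5,ok=F), VALIDATE:-, TRANSFORM:-, EMIT:-] out:-; in:P1
Tick 2: [PARSE:P2(v=15,ok=F), VALIDATE:P1(v=5,ok=F), TRANSFORM:-, EMIT:-] out:-; in:P2
Tick 3: [PARSE:P3(v=6,ok=F), VALIDATE:P2(v=15,ok=F), TRANSFORM:P1(v=0,ok=F), EMIT:-] out:-; in:P3
Tick 4: [PARSE:P4(v=9,ok=F), VALIDATE:P3(v=6,ok=T), TRANSFORM:P2(v=0,ok=F), EMIT:P1(v=0,ok=F)] out:-; in:P4
Tick 5: [PARSE:-, VALIDATE:P4(v=9,ok=F), TRANSFORM:P3(v=30,ok=T), EMIT:P2(v=0,ok=F)] out:P1(v=0); in:-
Tick 6: [PARSE:-, VALIDATE:-, TRANSFORM:P4(v=0,ok=F), EMIT:P3(v=30,ok=T)] out:P2(v=0); in:-
Tick 7: [PARSE:-, VALIDATE:-, TRANSFORM:-, EMIT:P4(v=0,ok=F)] out:P3(v=30); in:-
Emitted by tick 7: ['P1', 'P2', 'P3']

Answer: 3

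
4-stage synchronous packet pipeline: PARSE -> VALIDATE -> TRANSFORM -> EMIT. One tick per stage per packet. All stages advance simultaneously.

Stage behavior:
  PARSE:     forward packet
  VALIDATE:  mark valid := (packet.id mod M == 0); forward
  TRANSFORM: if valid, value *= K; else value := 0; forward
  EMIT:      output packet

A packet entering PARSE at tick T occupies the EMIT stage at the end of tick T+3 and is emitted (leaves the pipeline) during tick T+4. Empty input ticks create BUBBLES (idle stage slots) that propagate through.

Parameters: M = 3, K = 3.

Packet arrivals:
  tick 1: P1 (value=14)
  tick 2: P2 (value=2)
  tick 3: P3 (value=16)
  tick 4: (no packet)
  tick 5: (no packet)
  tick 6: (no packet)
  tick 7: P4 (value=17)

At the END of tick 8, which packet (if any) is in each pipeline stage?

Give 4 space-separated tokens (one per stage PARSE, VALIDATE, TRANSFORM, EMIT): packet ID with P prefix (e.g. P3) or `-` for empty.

Answer: - P4 - -

Derivation:
Tick 1: [PARSE:P1(v=14,ok=F), VALIDATE:-, TRANSFORM:-, EMIT:-] out:-; in:P1
Tick 2: [PARSE:P2(v=2,ok=F), VALIDATE:P1(v=14,ok=F), TRANSFORM:-, EMIT:-] out:-; in:P2
Tick 3: [PARSE:P3(v=16,ok=F), VALIDATE:P2(v=2,ok=F), TRANSFORM:P1(v=0,ok=F), EMIT:-] out:-; in:P3
Tick 4: [PARSE:-, VALIDATE:P3(v=16,ok=T), TRANSFORM:P2(v=0,ok=F), EMIT:P1(v=0,ok=F)] out:-; in:-
Tick 5: [PARSE:-, VALIDATE:-, TRANSFORM:P3(v=48,ok=T), EMIT:P2(v=0,ok=F)] out:P1(v=0); in:-
Tick 6: [PARSE:-, VALIDATE:-, TRANSFORM:-, EMIT:P3(v=48,ok=T)] out:P2(v=0); in:-
Tick 7: [PARSE:P4(v=17,ok=F), VALIDATE:-, TRANSFORM:-, EMIT:-] out:P3(v=48); in:P4
Tick 8: [PARSE:-, VALIDATE:P4(v=17,ok=F), TRANSFORM:-, EMIT:-] out:-; in:-
At end of tick 8: ['-', 'P4', '-', '-']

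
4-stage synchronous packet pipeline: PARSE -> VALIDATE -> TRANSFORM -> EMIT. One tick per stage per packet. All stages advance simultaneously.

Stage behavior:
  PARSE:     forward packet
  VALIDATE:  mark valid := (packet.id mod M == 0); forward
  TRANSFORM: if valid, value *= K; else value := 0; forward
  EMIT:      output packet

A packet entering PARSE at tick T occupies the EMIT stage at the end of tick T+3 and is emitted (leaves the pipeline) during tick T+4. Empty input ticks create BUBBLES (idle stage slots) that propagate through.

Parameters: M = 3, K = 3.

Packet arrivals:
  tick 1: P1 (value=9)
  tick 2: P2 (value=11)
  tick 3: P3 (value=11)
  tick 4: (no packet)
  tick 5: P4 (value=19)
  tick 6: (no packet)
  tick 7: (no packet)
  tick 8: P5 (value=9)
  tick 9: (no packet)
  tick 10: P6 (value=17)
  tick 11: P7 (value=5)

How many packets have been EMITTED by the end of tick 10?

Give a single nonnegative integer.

Tick 1: [PARSE:P1(v=9,ok=F), VALIDATE:-, TRANSFORM:-, EMIT:-] out:-; in:P1
Tick 2: [PARSE:P2(v=11,ok=F), VALIDATE:P1(v=9,ok=F), TRANSFORM:-, EMIT:-] out:-; in:P2
Tick 3: [PARSE:P3(v=11,ok=F), VALIDATE:P2(v=11,ok=F), TRANSFORM:P1(v=0,ok=F), EMIT:-] out:-; in:P3
Tick 4: [PARSE:-, VALIDATE:P3(v=11,ok=T), TRANSFORM:P2(v=0,ok=F), EMIT:P1(v=0,ok=F)] out:-; in:-
Tick 5: [PARSE:P4(v=19,ok=F), VALIDATE:-, TRANSFORM:P3(v=33,ok=T), EMIT:P2(v=0,ok=F)] out:P1(v=0); in:P4
Tick 6: [PARSE:-, VALIDATE:P4(v=19,ok=F), TRANSFORM:-, EMIT:P3(v=33,ok=T)] out:P2(v=0); in:-
Tick 7: [PARSE:-, VALIDATE:-, TRANSFORM:P4(v=0,ok=F), EMIT:-] out:P3(v=33); in:-
Tick 8: [PARSE:P5(v=9,ok=F), VALIDATE:-, TRANSFORM:-, EMIT:P4(v=0,ok=F)] out:-; in:P5
Tick 9: [PARSE:-, VALIDATE:P5(v=9,ok=F), TRANSFORM:-, EMIT:-] out:P4(v=0); in:-
Tick 10: [PARSE:P6(v=17,ok=F), VALIDATE:-, TRANSFORM:P5(v=0,ok=F), EMIT:-] out:-; in:P6
Emitted by tick 10: ['P1', 'P2', 'P3', 'P4']

Answer: 4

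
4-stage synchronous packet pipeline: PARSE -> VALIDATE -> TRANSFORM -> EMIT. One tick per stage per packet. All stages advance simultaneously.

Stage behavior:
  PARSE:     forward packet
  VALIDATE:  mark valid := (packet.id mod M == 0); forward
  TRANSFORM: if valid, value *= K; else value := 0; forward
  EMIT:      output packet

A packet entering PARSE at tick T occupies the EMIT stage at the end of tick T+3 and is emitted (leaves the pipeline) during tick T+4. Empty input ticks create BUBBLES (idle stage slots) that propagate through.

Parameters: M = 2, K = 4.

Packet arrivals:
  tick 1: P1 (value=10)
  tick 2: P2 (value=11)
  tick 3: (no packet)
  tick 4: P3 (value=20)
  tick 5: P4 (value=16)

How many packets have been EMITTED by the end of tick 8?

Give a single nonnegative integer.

Tick 1: [PARSE:P1(v=10,ok=F), VALIDATE:-, TRANSFORM:-, EMIT:-] out:-; in:P1
Tick 2: [PARSE:P2(v=11,ok=F), VALIDATE:P1(v=10,ok=F), TRANSFORM:-, EMIT:-] out:-; in:P2
Tick 3: [PARSE:-, VALIDATE:P2(v=11,ok=T), TRANSFORM:P1(v=0,ok=F), EMIT:-] out:-; in:-
Tick 4: [PARSE:P3(v=20,ok=F), VALIDATE:-, TRANSFORM:P2(v=44,ok=T), EMIT:P1(v=0,ok=F)] out:-; in:P3
Tick 5: [PARSE:P4(v=16,ok=F), VALIDATE:P3(v=20,ok=F), TRANSFORM:-, EMIT:P2(v=44,ok=T)] out:P1(v=0); in:P4
Tick 6: [PARSE:-, VALIDATE:P4(v=16,ok=T), TRANSFORM:P3(v=0,ok=F), EMIT:-] out:P2(v=44); in:-
Tick 7: [PARSE:-, VALIDATE:-, TRANSFORM:P4(v=64,ok=T), EMIT:P3(v=0,ok=F)] out:-; in:-
Tick 8: [PARSE:-, VALIDATE:-, TRANSFORM:-, EMIT:P4(v=64,ok=T)] out:P3(v=0); in:-
Emitted by tick 8: ['P1', 'P2', 'P3']

Answer: 3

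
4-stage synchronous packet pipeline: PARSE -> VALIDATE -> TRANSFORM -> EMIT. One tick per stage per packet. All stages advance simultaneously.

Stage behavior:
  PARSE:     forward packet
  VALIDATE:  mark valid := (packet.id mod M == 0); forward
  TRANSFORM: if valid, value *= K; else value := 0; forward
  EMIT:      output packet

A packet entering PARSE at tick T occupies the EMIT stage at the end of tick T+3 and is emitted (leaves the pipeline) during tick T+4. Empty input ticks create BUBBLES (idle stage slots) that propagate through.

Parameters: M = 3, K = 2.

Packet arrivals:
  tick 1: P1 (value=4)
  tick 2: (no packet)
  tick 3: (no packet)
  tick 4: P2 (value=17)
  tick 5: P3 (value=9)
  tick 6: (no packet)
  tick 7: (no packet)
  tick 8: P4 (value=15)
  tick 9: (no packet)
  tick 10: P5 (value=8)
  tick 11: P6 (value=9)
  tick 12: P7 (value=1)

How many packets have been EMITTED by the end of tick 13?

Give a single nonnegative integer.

Answer: 4

Derivation:
Tick 1: [PARSE:P1(v=4,ok=F), VALIDATE:-, TRANSFORM:-, EMIT:-] out:-; in:P1
Tick 2: [PARSE:-, VALIDATE:P1(v=4,ok=F), TRANSFORM:-, EMIT:-] out:-; in:-
Tick 3: [PARSE:-, VALIDATE:-, TRANSFORM:P1(v=0,ok=F), EMIT:-] out:-; in:-
Tick 4: [PARSE:P2(v=17,ok=F), VALIDATE:-, TRANSFORM:-, EMIT:P1(v=0,ok=F)] out:-; in:P2
Tick 5: [PARSE:P3(v=9,ok=F), VALIDATE:P2(v=17,ok=F), TRANSFORM:-, EMIT:-] out:P1(v=0); in:P3
Tick 6: [PARSE:-, VALIDATE:P3(v=9,ok=T), TRANSFORM:P2(v=0,ok=F), EMIT:-] out:-; in:-
Tick 7: [PARSE:-, VALIDATE:-, TRANSFORM:P3(v=18,ok=T), EMIT:P2(v=0,ok=F)] out:-; in:-
Tick 8: [PARSE:P4(v=15,ok=F), VALIDATE:-, TRANSFORM:-, EMIT:P3(v=18,ok=T)] out:P2(v=0); in:P4
Tick 9: [PARSE:-, VALIDATE:P4(v=15,ok=F), TRANSFORM:-, EMIT:-] out:P3(v=18); in:-
Tick 10: [PARSE:P5(v=8,ok=F), VALIDATE:-, TRANSFORM:P4(v=0,ok=F), EMIT:-] out:-; in:P5
Tick 11: [PARSE:P6(v=9,ok=F), VALIDATE:P5(v=8,ok=F), TRANSFORM:-, EMIT:P4(v=0,ok=F)] out:-; in:P6
Tick 12: [PARSE:P7(v=1,ok=F), VALIDATE:P6(v=9,ok=T), TRANSFORM:P5(v=0,ok=F), EMIT:-] out:P4(v=0); in:P7
Tick 13: [PARSE:-, VALIDATE:P7(v=1,ok=F), TRANSFORM:P6(v=18,ok=T), EMIT:P5(v=0,ok=F)] out:-; in:-
Emitted by tick 13: ['P1', 'P2', 'P3', 'P4']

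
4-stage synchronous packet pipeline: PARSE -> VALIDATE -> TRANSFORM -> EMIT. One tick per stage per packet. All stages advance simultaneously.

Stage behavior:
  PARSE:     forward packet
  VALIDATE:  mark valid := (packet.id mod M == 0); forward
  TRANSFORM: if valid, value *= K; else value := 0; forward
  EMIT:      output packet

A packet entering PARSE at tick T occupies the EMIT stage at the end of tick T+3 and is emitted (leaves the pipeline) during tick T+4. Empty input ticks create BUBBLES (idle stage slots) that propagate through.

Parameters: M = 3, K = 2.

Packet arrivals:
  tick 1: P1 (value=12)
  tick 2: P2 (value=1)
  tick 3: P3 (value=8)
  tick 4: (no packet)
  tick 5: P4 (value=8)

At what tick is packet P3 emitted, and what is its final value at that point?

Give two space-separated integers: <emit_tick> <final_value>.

Tick 1: [PARSE:P1(v=12,ok=F), VALIDATE:-, TRANSFORM:-, EMIT:-] out:-; in:P1
Tick 2: [PARSE:P2(v=1,ok=F), VALIDATE:P1(v=12,ok=F), TRANSFORM:-, EMIT:-] out:-; in:P2
Tick 3: [PARSE:P3(v=8,ok=F), VALIDATE:P2(v=1,ok=F), TRANSFORM:P1(v=0,ok=F), EMIT:-] out:-; in:P3
Tick 4: [PARSE:-, VALIDATE:P3(v=8,ok=T), TRANSFORM:P2(v=0,ok=F), EMIT:P1(v=0,ok=F)] out:-; in:-
Tick 5: [PARSE:P4(v=8,ok=F), VALIDATE:-, TRANSFORM:P3(v=16,ok=T), EMIT:P2(v=0,ok=F)] out:P1(v=0); in:P4
Tick 6: [PARSE:-, VALIDATE:P4(v=8,ok=F), TRANSFORM:-, EMIT:P3(v=16,ok=T)] out:P2(v=0); in:-
Tick 7: [PARSE:-, VALIDATE:-, TRANSFORM:P4(v=0,ok=F), EMIT:-] out:P3(v=16); in:-
Tick 8: [PARSE:-, VALIDATE:-, TRANSFORM:-, EMIT:P4(v=0,ok=F)] out:-; in:-
Tick 9: [PARSE:-, VALIDATE:-, TRANSFORM:-, EMIT:-] out:P4(v=0); in:-
P3: arrives tick 3, valid=True (id=3, id%3=0), emit tick 7, final value 16

Answer: 7 16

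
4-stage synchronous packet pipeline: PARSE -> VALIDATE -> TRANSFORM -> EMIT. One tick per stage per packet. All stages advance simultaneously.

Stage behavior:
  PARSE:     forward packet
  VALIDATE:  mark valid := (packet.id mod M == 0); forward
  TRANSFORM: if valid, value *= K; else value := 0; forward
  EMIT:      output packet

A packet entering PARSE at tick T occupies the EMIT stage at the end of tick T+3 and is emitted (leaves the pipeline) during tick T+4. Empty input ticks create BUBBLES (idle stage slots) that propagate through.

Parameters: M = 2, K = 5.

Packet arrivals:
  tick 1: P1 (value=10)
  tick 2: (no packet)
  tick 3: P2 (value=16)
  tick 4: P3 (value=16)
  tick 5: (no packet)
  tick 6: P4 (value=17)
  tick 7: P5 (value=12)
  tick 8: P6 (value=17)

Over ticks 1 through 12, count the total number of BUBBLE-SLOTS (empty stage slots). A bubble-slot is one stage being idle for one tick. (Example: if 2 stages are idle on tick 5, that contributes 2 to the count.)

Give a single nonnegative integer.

Tick 1: [PARSE:P1(v=10,ok=F), VALIDATE:-, TRANSFORM:-, EMIT:-] out:-; bubbles=3
Tick 2: [PARSE:-, VALIDATE:P1(v=10,ok=F), TRANSFORM:-, EMIT:-] out:-; bubbles=3
Tick 3: [PARSE:P2(v=16,ok=F), VALIDATE:-, TRANSFORM:P1(v=0,ok=F), EMIT:-] out:-; bubbles=2
Tick 4: [PARSE:P3(v=16,ok=F), VALIDATE:P2(v=16,ok=T), TRANSFORM:-, EMIT:P1(v=0,ok=F)] out:-; bubbles=1
Tick 5: [PARSE:-, VALIDATE:P3(v=16,ok=F), TRANSFORM:P2(v=80,ok=T), EMIT:-] out:P1(v=0); bubbles=2
Tick 6: [PARSE:P4(v=17,ok=F), VALIDATE:-, TRANSFORM:P3(v=0,ok=F), EMIT:P2(v=80,ok=T)] out:-; bubbles=1
Tick 7: [PARSE:P5(v=12,ok=F), VALIDATE:P4(v=17,ok=T), TRANSFORM:-, EMIT:P3(v=0,ok=F)] out:P2(v=80); bubbles=1
Tick 8: [PARSE:P6(v=17,ok=F), VALIDATE:P5(v=12,ok=F), TRANSFORM:P4(v=85,ok=T), EMIT:-] out:P3(v=0); bubbles=1
Tick 9: [PARSE:-, VALIDATE:P6(v=17,ok=T), TRANSFORM:P5(v=0,ok=F), EMIT:P4(v=85,ok=T)] out:-; bubbles=1
Tick 10: [PARSE:-, VALIDATE:-, TRANSFORM:P6(v=85,ok=T), EMIT:P5(v=0,ok=F)] out:P4(v=85); bubbles=2
Tick 11: [PARSE:-, VALIDATE:-, TRANSFORM:-, EMIT:P6(v=85,ok=T)] out:P5(v=0); bubbles=3
Tick 12: [PARSE:-, VALIDATE:-, TRANSFORM:-, EMIT:-] out:P6(v=85); bubbles=4
Total bubble-slots: 24

Answer: 24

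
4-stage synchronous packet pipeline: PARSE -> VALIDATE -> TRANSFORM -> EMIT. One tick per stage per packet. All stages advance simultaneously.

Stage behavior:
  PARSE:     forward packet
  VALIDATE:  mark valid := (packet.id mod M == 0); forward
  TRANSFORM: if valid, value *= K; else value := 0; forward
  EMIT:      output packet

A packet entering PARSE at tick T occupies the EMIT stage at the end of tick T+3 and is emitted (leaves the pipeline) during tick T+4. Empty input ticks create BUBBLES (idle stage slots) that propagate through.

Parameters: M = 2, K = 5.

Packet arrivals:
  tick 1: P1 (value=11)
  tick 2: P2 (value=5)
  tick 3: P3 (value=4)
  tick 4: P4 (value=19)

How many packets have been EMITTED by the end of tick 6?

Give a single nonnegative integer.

Answer: 2

Derivation:
Tick 1: [PARSE:P1(v=11,ok=F), VALIDATE:-, TRANSFORM:-, EMIT:-] out:-; in:P1
Tick 2: [PARSE:P2(v=5,ok=F), VALIDATE:P1(v=11,ok=F), TRANSFORM:-, EMIT:-] out:-; in:P2
Tick 3: [PARSE:P3(v=4,ok=F), VALIDATE:P2(v=5,ok=T), TRANSFORM:P1(v=0,ok=F), EMIT:-] out:-; in:P3
Tick 4: [PARSE:P4(v=19,ok=F), VALIDATE:P3(v=4,ok=F), TRANSFORM:P2(v=25,ok=T), EMIT:P1(v=0,ok=F)] out:-; in:P4
Tick 5: [PARSE:-, VALIDATE:P4(v=19,ok=T), TRANSFORM:P3(v=0,ok=F), EMIT:P2(v=25,ok=T)] out:P1(v=0); in:-
Tick 6: [PARSE:-, VALIDATE:-, TRANSFORM:P4(v=95,ok=T), EMIT:P3(v=0,ok=F)] out:P2(v=25); in:-
Emitted by tick 6: ['P1', 'P2']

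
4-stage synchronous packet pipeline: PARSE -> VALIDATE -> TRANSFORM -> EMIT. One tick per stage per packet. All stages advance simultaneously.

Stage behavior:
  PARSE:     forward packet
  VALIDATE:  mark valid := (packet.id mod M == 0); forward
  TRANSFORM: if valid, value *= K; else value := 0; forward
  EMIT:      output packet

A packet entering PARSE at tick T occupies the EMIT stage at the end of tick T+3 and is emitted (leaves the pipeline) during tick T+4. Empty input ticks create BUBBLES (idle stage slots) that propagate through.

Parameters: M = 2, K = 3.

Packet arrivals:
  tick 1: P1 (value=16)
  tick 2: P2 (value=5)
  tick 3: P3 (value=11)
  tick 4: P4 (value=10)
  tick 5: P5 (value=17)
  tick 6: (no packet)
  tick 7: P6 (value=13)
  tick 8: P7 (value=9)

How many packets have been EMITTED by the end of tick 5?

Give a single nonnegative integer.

Answer: 1

Derivation:
Tick 1: [PARSE:P1(v=16,ok=F), VALIDATE:-, TRANSFORM:-, EMIT:-] out:-; in:P1
Tick 2: [PARSE:P2(v=5,ok=F), VALIDATE:P1(v=16,ok=F), TRANSFORM:-, EMIT:-] out:-; in:P2
Tick 3: [PARSE:P3(v=11,ok=F), VALIDATE:P2(v=5,ok=T), TRANSFORM:P1(v=0,ok=F), EMIT:-] out:-; in:P3
Tick 4: [PARSE:P4(v=10,ok=F), VALIDATE:P3(v=11,ok=F), TRANSFORM:P2(v=15,ok=T), EMIT:P1(v=0,ok=F)] out:-; in:P4
Tick 5: [PARSE:P5(v=17,ok=F), VALIDATE:P4(v=10,ok=T), TRANSFORM:P3(v=0,ok=F), EMIT:P2(v=15,ok=T)] out:P1(v=0); in:P5
Emitted by tick 5: ['P1']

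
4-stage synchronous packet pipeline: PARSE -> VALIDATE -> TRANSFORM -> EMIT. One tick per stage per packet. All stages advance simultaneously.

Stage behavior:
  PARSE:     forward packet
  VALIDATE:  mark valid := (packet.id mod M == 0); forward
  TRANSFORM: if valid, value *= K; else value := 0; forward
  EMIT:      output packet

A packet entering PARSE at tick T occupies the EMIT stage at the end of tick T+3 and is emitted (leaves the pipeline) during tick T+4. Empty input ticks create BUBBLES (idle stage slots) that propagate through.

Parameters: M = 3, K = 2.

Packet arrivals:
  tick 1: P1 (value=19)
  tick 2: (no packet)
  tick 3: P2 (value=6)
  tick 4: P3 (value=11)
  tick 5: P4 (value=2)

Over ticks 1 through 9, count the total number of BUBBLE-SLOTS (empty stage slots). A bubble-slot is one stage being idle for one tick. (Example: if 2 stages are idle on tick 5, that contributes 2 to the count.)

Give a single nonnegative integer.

Answer: 20

Derivation:
Tick 1: [PARSE:P1(v=19,ok=F), VALIDATE:-, TRANSFORM:-, EMIT:-] out:-; bubbles=3
Tick 2: [PARSE:-, VALIDATE:P1(v=19,ok=F), TRANSFORM:-, EMIT:-] out:-; bubbles=3
Tick 3: [PARSE:P2(v=6,ok=F), VALIDATE:-, TRANSFORM:P1(v=0,ok=F), EMIT:-] out:-; bubbles=2
Tick 4: [PARSE:P3(v=11,ok=F), VALIDATE:P2(v=6,ok=F), TRANSFORM:-, EMIT:P1(v=0,ok=F)] out:-; bubbles=1
Tick 5: [PARSE:P4(v=2,ok=F), VALIDATE:P3(v=11,ok=T), TRANSFORM:P2(v=0,ok=F), EMIT:-] out:P1(v=0); bubbles=1
Tick 6: [PARSE:-, VALIDATE:P4(v=2,ok=F), TRANSFORM:P3(v=22,ok=T), EMIT:P2(v=0,ok=F)] out:-; bubbles=1
Tick 7: [PARSE:-, VALIDATE:-, TRANSFORM:P4(v=0,ok=F), EMIT:P3(v=22,ok=T)] out:P2(v=0); bubbles=2
Tick 8: [PARSE:-, VALIDATE:-, TRANSFORM:-, EMIT:P4(v=0,ok=F)] out:P3(v=22); bubbles=3
Tick 9: [PARSE:-, VALIDATE:-, TRANSFORM:-, EMIT:-] out:P4(v=0); bubbles=4
Total bubble-slots: 20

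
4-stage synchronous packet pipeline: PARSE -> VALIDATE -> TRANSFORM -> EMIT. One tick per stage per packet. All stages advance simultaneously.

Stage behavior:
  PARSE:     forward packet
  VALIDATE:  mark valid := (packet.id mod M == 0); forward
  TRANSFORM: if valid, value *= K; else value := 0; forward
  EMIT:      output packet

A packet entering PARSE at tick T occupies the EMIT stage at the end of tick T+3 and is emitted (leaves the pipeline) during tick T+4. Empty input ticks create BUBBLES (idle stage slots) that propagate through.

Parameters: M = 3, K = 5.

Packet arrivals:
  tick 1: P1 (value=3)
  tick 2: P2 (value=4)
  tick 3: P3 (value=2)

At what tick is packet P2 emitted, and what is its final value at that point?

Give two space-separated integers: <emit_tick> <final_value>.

Answer: 6 0

Derivation:
Tick 1: [PARSE:P1(v=3,ok=F), VALIDATE:-, TRANSFORM:-, EMIT:-] out:-; in:P1
Tick 2: [PARSE:P2(v=4,ok=F), VALIDATE:P1(v=3,ok=F), TRANSFORM:-, EMIT:-] out:-; in:P2
Tick 3: [PARSE:P3(v=2,ok=F), VALIDATE:P2(v=4,ok=F), TRANSFORM:P1(v=0,ok=F), EMIT:-] out:-; in:P3
Tick 4: [PARSE:-, VALIDATE:P3(v=2,ok=T), TRANSFORM:P2(v=0,ok=F), EMIT:P1(v=0,ok=F)] out:-; in:-
Tick 5: [PARSE:-, VALIDATE:-, TRANSFORM:P3(v=10,ok=T), EMIT:P2(v=0,ok=F)] out:P1(v=0); in:-
Tick 6: [PARSE:-, VALIDATE:-, TRANSFORM:-, EMIT:P3(v=10,ok=T)] out:P2(v=0); in:-
Tick 7: [PARSE:-, VALIDATE:-, TRANSFORM:-, EMIT:-] out:P3(v=10); in:-
P2: arrives tick 2, valid=False (id=2, id%3=2), emit tick 6, final value 0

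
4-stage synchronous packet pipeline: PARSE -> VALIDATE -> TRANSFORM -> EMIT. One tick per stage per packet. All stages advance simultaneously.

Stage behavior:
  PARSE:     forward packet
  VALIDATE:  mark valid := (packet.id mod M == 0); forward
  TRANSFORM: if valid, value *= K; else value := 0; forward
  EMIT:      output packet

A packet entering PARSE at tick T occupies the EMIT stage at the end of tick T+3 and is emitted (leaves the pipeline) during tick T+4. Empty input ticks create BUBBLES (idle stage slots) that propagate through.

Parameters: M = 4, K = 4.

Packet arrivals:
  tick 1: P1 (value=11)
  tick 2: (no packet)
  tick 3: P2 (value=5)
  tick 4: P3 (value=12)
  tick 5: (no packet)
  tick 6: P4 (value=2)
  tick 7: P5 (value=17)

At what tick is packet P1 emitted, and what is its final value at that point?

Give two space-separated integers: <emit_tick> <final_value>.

Answer: 5 0

Derivation:
Tick 1: [PARSE:P1(v=11,ok=F), VALIDATE:-, TRANSFORM:-, EMIT:-] out:-; in:P1
Tick 2: [PARSE:-, VALIDATE:P1(v=11,ok=F), TRANSFORM:-, EMIT:-] out:-; in:-
Tick 3: [PARSE:P2(v=5,ok=F), VALIDATE:-, TRANSFORM:P1(v=0,ok=F), EMIT:-] out:-; in:P2
Tick 4: [PARSE:P3(v=12,ok=F), VALIDATE:P2(v=5,ok=F), TRANSFORM:-, EMIT:P1(v=0,ok=F)] out:-; in:P3
Tick 5: [PARSE:-, VALIDATE:P3(v=12,ok=F), TRANSFORM:P2(v=0,ok=F), EMIT:-] out:P1(v=0); in:-
Tick 6: [PARSE:P4(v=2,ok=F), VALIDATE:-, TRANSFORM:P3(v=0,ok=F), EMIT:P2(v=0,ok=F)] out:-; in:P4
Tick 7: [PARSE:P5(v=17,ok=F), VALIDATE:P4(v=2,ok=T), TRANSFORM:-, EMIT:P3(v=0,ok=F)] out:P2(v=0); in:P5
Tick 8: [PARSE:-, VALIDATE:P5(v=17,ok=F), TRANSFORM:P4(v=8,ok=T), EMIT:-] out:P3(v=0); in:-
Tick 9: [PARSE:-, VALIDATE:-, TRANSFORM:P5(v=0,ok=F), EMIT:P4(v=8,ok=T)] out:-; in:-
Tick 10: [PARSE:-, VALIDATE:-, TRANSFORM:-, EMIT:P5(v=0,ok=F)] out:P4(v=8); in:-
Tick 11: [PARSE:-, VALIDATE:-, TRANSFORM:-, EMIT:-] out:P5(v=0); in:-
P1: arrives tick 1, valid=False (id=1, id%4=1), emit tick 5, final value 0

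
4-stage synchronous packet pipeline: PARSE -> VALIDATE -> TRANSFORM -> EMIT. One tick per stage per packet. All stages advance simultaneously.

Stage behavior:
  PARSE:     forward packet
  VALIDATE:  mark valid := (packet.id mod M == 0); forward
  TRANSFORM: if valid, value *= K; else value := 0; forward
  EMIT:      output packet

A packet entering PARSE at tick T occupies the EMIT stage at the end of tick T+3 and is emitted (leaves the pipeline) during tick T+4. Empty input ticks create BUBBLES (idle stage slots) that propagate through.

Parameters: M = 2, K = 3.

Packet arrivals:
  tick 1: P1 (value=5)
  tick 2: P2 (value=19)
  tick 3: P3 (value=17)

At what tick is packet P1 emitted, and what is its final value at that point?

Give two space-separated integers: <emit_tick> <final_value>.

Answer: 5 0

Derivation:
Tick 1: [PARSE:P1(v=5,ok=F), VALIDATE:-, TRANSFORM:-, EMIT:-] out:-; in:P1
Tick 2: [PARSE:P2(v=19,ok=F), VALIDATE:P1(v=5,ok=F), TRANSFORM:-, EMIT:-] out:-; in:P2
Tick 3: [PARSE:P3(v=17,ok=F), VALIDATE:P2(v=19,ok=T), TRANSFORM:P1(v=0,ok=F), EMIT:-] out:-; in:P3
Tick 4: [PARSE:-, VALIDATE:P3(v=17,ok=F), TRANSFORM:P2(v=57,ok=T), EMIT:P1(v=0,ok=F)] out:-; in:-
Tick 5: [PARSE:-, VALIDATE:-, TRANSFORM:P3(v=0,ok=F), EMIT:P2(v=57,ok=T)] out:P1(v=0); in:-
Tick 6: [PARSE:-, VALIDATE:-, TRANSFORM:-, EMIT:P3(v=0,ok=F)] out:P2(v=57); in:-
Tick 7: [PARSE:-, VALIDATE:-, TRANSFORM:-, EMIT:-] out:P3(v=0); in:-
P1: arrives tick 1, valid=False (id=1, id%2=1), emit tick 5, final value 0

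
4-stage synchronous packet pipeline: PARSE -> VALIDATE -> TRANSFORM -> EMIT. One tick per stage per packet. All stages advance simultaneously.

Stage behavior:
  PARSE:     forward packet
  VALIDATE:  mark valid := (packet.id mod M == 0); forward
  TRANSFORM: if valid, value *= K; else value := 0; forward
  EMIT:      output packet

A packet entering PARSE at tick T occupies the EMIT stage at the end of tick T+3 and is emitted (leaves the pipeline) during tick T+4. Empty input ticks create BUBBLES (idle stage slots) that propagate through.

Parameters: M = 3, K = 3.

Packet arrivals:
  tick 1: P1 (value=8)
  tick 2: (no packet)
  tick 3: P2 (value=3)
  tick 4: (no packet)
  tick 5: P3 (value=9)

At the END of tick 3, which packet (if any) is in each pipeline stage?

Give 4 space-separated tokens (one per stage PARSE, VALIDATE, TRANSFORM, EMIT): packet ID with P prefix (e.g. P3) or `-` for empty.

Answer: P2 - P1 -

Derivation:
Tick 1: [PARSE:P1(v=8,ok=F), VALIDATE:-, TRANSFORM:-, EMIT:-] out:-; in:P1
Tick 2: [PARSE:-, VALIDATE:P1(v=8,ok=F), TRANSFORM:-, EMIT:-] out:-; in:-
Tick 3: [PARSE:P2(v=3,ok=F), VALIDATE:-, TRANSFORM:P1(v=0,ok=F), EMIT:-] out:-; in:P2
At end of tick 3: ['P2', '-', 'P1', '-']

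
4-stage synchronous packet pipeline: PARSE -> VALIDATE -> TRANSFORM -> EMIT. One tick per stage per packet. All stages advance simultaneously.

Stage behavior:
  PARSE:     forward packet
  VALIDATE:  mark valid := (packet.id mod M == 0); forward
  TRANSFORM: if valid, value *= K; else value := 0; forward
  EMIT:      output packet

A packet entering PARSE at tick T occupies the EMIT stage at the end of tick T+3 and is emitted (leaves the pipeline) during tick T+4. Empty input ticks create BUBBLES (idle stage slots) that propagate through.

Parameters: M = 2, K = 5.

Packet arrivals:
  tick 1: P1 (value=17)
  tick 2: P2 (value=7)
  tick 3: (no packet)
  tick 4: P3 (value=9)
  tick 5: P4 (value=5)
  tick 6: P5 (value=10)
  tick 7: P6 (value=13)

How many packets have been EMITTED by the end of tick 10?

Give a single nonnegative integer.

Tick 1: [PARSE:P1(v=17,ok=F), VALIDATE:-, TRANSFORM:-, EMIT:-] out:-; in:P1
Tick 2: [PARSE:P2(v=7,ok=F), VALIDATE:P1(v=17,ok=F), TRANSFORM:-, EMIT:-] out:-; in:P2
Tick 3: [PARSE:-, VALIDATE:P2(v=7,ok=T), TRANSFORM:P1(v=0,ok=F), EMIT:-] out:-; in:-
Tick 4: [PARSE:P3(v=9,ok=F), VALIDATE:-, TRANSFORM:P2(v=35,ok=T), EMIT:P1(v=0,ok=F)] out:-; in:P3
Tick 5: [PARSE:P4(v=5,ok=F), VALIDATE:P3(v=9,ok=F), TRANSFORM:-, EMIT:P2(v=35,ok=T)] out:P1(v=0); in:P4
Tick 6: [PARSE:P5(v=10,ok=F), VALIDATE:P4(v=5,ok=T), TRANSFORM:P3(v=0,ok=F), EMIT:-] out:P2(v=35); in:P5
Tick 7: [PARSE:P6(v=13,ok=F), VALIDATE:P5(v=10,ok=F), TRANSFORM:P4(v=25,ok=T), EMIT:P3(v=0,ok=F)] out:-; in:P6
Tick 8: [PARSE:-, VALIDATE:P6(v=13,ok=T), TRANSFORM:P5(v=0,ok=F), EMIT:P4(v=25,ok=T)] out:P3(v=0); in:-
Tick 9: [PARSE:-, VALIDATE:-, TRANSFORM:P6(v=65,ok=T), EMIT:P5(v=0,ok=F)] out:P4(v=25); in:-
Tick 10: [PARSE:-, VALIDATE:-, TRANSFORM:-, EMIT:P6(v=65,ok=T)] out:P5(v=0); in:-
Emitted by tick 10: ['P1', 'P2', 'P3', 'P4', 'P5']

Answer: 5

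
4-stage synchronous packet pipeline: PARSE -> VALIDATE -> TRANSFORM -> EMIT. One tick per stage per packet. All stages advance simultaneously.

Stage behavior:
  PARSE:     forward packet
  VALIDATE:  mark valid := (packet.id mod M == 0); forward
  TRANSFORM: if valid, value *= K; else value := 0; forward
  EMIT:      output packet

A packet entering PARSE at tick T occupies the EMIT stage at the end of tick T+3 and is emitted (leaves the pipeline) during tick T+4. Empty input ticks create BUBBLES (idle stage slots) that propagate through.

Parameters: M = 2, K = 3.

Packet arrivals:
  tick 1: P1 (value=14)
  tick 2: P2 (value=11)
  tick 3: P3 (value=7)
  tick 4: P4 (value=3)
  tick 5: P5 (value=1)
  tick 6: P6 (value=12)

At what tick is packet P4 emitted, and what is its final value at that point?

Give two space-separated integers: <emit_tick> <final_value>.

Answer: 8 9

Derivation:
Tick 1: [PARSE:P1(v=14,ok=F), VALIDATE:-, TRANSFORM:-, EMIT:-] out:-; in:P1
Tick 2: [PARSE:P2(v=11,ok=F), VALIDATE:P1(v=14,ok=F), TRANSFORM:-, EMIT:-] out:-; in:P2
Tick 3: [PARSE:P3(v=7,ok=F), VALIDATE:P2(v=11,ok=T), TRANSFORM:P1(v=0,ok=F), EMIT:-] out:-; in:P3
Tick 4: [PARSE:P4(v=3,ok=F), VALIDATE:P3(v=7,ok=F), TRANSFORM:P2(v=33,ok=T), EMIT:P1(v=0,ok=F)] out:-; in:P4
Tick 5: [PARSE:P5(v=1,ok=F), VALIDATE:P4(v=3,ok=T), TRANSFORM:P3(v=0,ok=F), EMIT:P2(v=33,ok=T)] out:P1(v=0); in:P5
Tick 6: [PARSE:P6(v=12,ok=F), VALIDATE:P5(v=1,ok=F), TRANSFORM:P4(v=9,ok=T), EMIT:P3(v=0,ok=F)] out:P2(v=33); in:P6
Tick 7: [PARSE:-, VALIDATE:P6(v=12,ok=T), TRANSFORM:P5(v=0,ok=F), EMIT:P4(v=9,ok=T)] out:P3(v=0); in:-
Tick 8: [PARSE:-, VALIDATE:-, TRANSFORM:P6(v=36,ok=T), EMIT:P5(v=0,ok=F)] out:P4(v=9); in:-
Tick 9: [PARSE:-, VALIDATE:-, TRANSFORM:-, EMIT:P6(v=36,ok=T)] out:P5(v=0); in:-
Tick 10: [PARSE:-, VALIDATE:-, TRANSFORM:-, EMIT:-] out:P6(v=36); in:-
P4: arrives tick 4, valid=True (id=4, id%2=0), emit tick 8, final value 9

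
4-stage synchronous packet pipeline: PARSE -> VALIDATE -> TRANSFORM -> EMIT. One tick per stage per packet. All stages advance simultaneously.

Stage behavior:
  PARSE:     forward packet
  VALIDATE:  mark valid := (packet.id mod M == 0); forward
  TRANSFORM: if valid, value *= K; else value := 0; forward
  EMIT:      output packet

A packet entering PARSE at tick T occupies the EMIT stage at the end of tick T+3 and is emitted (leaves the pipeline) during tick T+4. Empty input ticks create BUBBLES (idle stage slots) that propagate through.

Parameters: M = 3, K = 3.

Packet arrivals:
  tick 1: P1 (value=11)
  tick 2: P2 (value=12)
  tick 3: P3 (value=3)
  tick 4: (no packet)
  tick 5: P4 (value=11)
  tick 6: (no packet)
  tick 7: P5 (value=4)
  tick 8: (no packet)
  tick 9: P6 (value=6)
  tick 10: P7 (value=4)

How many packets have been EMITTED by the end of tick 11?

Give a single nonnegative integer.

Answer: 5

Derivation:
Tick 1: [PARSE:P1(v=11,ok=F), VALIDATE:-, TRANSFORM:-, EMIT:-] out:-; in:P1
Tick 2: [PARSE:P2(v=12,ok=F), VALIDATE:P1(v=11,ok=F), TRANSFORM:-, EMIT:-] out:-; in:P2
Tick 3: [PARSE:P3(v=3,ok=F), VALIDATE:P2(v=12,ok=F), TRANSFORM:P1(v=0,ok=F), EMIT:-] out:-; in:P3
Tick 4: [PARSE:-, VALIDATE:P3(v=3,ok=T), TRANSFORM:P2(v=0,ok=F), EMIT:P1(v=0,ok=F)] out:-; in:-
Tick 5: [PARSE:P4(v=11,ok=F), VALIDATE:-, TRANSFORM:P3(v=9,ok=T), EMIT:P2(v=0,ok=F)] out:P1(v=0); in:P4
Tick 6: [PARSE:-, VALIDATE:P4(v=11,ok=F), TRANSFORM:-, EMIT:P3(v=9,ok=T)] out:P2(v=0); in:-
Tick 7: [PARSE:P5(v=4,ok=F), VALIDATE:-, TRANSFORM:P4(v=0,ok=F), EMIT:-] out:P3(v=9); in:P5
Tick 8: [PARSE:-, VALIDATE:P5(v=4,ok=F), TRANSFORM:-, EMIT:P4(v=0,ok=F)] out:-; in:-
Tick 9: [PARSE:P6(v=6,ok=F), VALIDATE:-, TRANSFORM:P5(v=0,ok=F), EMIT:-] out:P4(v=0); in:P6
Tick 10: [PARSE:P7(v=4,ok=F), VALIDATE:P6(v=6,ok=T), TRANSFORM:-, EMIT:P5(v=0,ok=F)] out:-; in:P7
Tick 11: [PARSE:-, VALIDATE:P7(v=4,ok=F), TRANSFORM:P6(v=18,ok=T), EMIT:-] out:P5(v=0); in:-
Emitted by tick 11: ['P1', 'P2', 'P3', 'P4', 'P5']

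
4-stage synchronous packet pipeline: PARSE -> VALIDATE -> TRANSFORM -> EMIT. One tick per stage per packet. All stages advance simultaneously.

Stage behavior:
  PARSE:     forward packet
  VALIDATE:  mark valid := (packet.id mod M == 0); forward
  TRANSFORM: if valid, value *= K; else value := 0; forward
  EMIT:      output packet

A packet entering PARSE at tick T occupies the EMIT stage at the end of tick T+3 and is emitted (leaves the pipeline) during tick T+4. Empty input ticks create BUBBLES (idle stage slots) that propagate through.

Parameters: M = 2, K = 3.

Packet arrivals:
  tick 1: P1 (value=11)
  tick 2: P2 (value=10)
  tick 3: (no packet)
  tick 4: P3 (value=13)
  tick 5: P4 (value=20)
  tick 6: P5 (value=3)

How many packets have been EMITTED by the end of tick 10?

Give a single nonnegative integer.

Answer: 5

Derivation:
Tick 1: [PARSE:P1(v=11,ok=F), VALIDATE:-, TRANSFORM:-, EMIT:-] out:-; in:P1
Tick 2: [PARSE:P2(v=10,ok=F), VALIDATE:P1(v=11,ok=F), TRANSFORM:-, EMIT:-] out:-; in:P2
Tick 3: [PARSE:-, VALIDATE:P2(v=10,ok=T), TRANSFORM:P1(v=0,ok=F), EMIT:-] out:-; in:-
Tick 4: [PARSE:P3(v=13,ok=F), VALIDATE:-, TRANSFORM:P2(v=30,ok=T), EMIT:P1(v=0,ok=F)] out:-; in:P3
Tick 5: [PARSE:P4(v=20,ok=F), VALIDATE:P3(v=13,ok=F), TRANSFORM:-, EMIT:P2(v=30,ok=T)] out:P1(v=0); in:P4
Tick 6: [PARSE:P5(v=3,ok=F), VALIDATE:P4(v=20,ok=T), TRANSFORM:P3(v=0,ok=F), EMIT:-] out:P2(v=30); in:P5
Tick 7: [PARSE:-, VALIDATE:P5(v=3,ok=F), TRANSFORM:P4(v=60,ok=T), EMIT:P3(v=0,ok=F)] out:-; in:-
Tick 8: [PARSE:-, VALIDATE:-, TRANSFORM:P5(v=0,ok=F), EMIT:P4(v=60,ok=T)] out:P3(v=0); in:-
Tick 9: [PARSE:-, VALIDATE:-, TRANSFORM:-, EMIT:P5(v=0,ok=F)] out:P4(v=60); in:-
Tick 10: [PARSE:-, VALIDATE:-, TRANSFORM:-, EMIT:-] out:P5(v=0); in:-
Emitted by tick 10: ['P1', 'P2', 'P3', 'P4', 'P5']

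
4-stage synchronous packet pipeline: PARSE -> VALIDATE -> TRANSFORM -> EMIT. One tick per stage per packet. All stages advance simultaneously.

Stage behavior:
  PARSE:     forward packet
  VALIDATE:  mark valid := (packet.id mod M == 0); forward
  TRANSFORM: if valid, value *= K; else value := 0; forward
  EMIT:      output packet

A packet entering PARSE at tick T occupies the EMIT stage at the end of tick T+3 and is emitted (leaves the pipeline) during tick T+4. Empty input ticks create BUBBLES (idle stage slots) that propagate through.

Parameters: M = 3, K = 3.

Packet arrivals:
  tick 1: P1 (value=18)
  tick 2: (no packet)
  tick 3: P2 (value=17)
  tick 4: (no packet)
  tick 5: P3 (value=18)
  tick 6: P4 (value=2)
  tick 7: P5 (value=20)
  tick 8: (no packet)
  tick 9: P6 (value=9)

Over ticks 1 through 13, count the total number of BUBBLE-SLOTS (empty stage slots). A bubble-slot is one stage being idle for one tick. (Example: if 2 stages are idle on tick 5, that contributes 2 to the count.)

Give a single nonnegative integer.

Tick 1: [PARSE:P1(v=18,ok=F), VALIDATE:-, TRANSFORM:-, EMIT:-] out:-; bubbles=3
Tick 2: [PARSE:-, VALIDATE:P1(v=18,ok=F), TRANSFORM:-, EMIT:-] out:-; bubbles=3
Tick 3: [PARSE:P2(v=17,ok=F), VALIDATE:-, TRANSFORM:P1(v=0,ok=F), EMIT:-] out:-; bubbles=2
Tick 4: [PARSE:-, VALIDATE:P2(v=17,ok=F), TRANSFORM:-, EMIT:P1(v=0,ok=F)] out:-; bubbles=2
Tick 5: [PARSE:P3(v=18,ok=F), VALIDATE:-, TRANSFORM:P2(v=0,ok=F), EMIT:-] out:P1(v=0); bubbles=2
Tick 6: [PARSE:P4(v=2,ok=F), VALIDATE:P3(v=18,ok=T), TRANSFORM:-, EMIT:P2(v=0,ok=F)] out:-; bubbles=1
Tick 7: [PARSE:P5(v=20,ok=F), VALIDATE:P4(v=2,ok=F), TRANSFORM:P3(v=54,ok=T), EMIT:-] out:P2(v=0); bubbles=1
Tick 8: [PARSE:-, VALIDATE:P5(v=20,ok=F), TRANSFORM:P4(v=0,ok=F), EMIT:P3(v=54,ok=T)] out:-; bubbles=1
Tick 9: [PARSE:P6(v=9,ok=F), VALIDATE:-, TRANSFORM:P5(v=0,ok=F), EMIT:P4(v=0,ok=F)] out:P3(v=54); bubbles=1
Tick 10: [PARSE:-, VALIDATE:P6(v=9,ok=T), TRANSFORM:-, EMIT:P5(v=0,ok=F)] out:P4(v=0); bubbles=2
Tick 11: [PARSE:-, VALIDATE:-, TRANSFORM:P6(v=27,ok=T), EMIT:-] out:P5(v=0); bubbles=3
Tick 12: [PARSE:-, VALIDATE:-, TRANSFORM:-, EMIT:P6(v=27,ok=T)] out:-; bubbles=3
Tick 13: [PARSE:-, VALIDATE:-, TRANSFORM:-, EMIT:-] out:P6(v=27); bubbles=4
Total bubble-slots: 28

Answer: 28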